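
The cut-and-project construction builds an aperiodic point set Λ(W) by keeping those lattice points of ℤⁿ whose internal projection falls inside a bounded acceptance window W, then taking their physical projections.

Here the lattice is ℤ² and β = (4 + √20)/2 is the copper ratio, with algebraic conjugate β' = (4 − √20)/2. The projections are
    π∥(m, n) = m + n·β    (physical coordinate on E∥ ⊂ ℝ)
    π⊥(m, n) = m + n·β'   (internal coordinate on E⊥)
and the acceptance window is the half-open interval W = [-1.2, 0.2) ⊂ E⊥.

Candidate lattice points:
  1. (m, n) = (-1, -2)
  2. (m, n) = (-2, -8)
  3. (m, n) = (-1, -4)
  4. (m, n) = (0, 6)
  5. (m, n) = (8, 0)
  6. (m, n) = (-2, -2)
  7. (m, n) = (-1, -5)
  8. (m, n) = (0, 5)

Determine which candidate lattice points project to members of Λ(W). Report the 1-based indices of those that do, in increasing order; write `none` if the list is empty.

1, 2, 3, 7, 8

Numerically β ≈ 4.2361 and β' = −1/β ≈ -0.2361.
candidate 1: (m,n)=(-1,-2) → π∥ = -1-2·β ≈ -9.4721, π⊥ = -1-2·β' ≈ -0.5279 ∈ [-1.2, 0.2) ⇒ IN Λ
candidate 2: (m,n)=(-2,-8) → π∥ = -2-8·β ≈ -35.8885, π⊥ = -2-8·β' ≈ -0.1115 ∈ [-1.2, 0.2) ⇒ IN Λ
candidate 3: (m,n)=(-1,-4) → π∥ = -1-4·β ≈ -17.9443, π⊥ = -1-4·β' ≈ -0.0557 ∈ [-1.2, 0.2) ⇒ IN Λ
candidate 4: (m,n)=(0,6) → π∥ = 0+6·β ≈ 25.4164, π⊥ = 0+6·β' ≈ -1.4164 ∉ [-1.2, 0.2) ⇒ out
candidate 5: (m,n)=(8,0) → π∥ = 8+0·β ≈ 8.0000, π⊥ = 8+0·β' ≈ 8.0000 ∉ [-1.2, 0.2) ⇒ out
candidate 6: (m,n)=(-2,-2) → π∥ = -2-2·β ≈ -10.4721, π⊥ = -2-2·β' ≈ -1.5279 ∉ [-1.2, 0.2) ⇒ out
candidate 7: (m,n)=(-1,-5) → π∥ = -1-5·β ≈ -22.1803, π⊥ = -1-5·β' ≈ 0.1803 ∈ [-1.2, 0.2) ⇒ IN Λ
candidate 8: (m,n)=(0,5) → π∥ = 0+5·β ≈ 21.1803, π⊥ = 0+5·β' ≈ -1.1803 ∈ [-1.2, 0.2) ⇒ IN Λ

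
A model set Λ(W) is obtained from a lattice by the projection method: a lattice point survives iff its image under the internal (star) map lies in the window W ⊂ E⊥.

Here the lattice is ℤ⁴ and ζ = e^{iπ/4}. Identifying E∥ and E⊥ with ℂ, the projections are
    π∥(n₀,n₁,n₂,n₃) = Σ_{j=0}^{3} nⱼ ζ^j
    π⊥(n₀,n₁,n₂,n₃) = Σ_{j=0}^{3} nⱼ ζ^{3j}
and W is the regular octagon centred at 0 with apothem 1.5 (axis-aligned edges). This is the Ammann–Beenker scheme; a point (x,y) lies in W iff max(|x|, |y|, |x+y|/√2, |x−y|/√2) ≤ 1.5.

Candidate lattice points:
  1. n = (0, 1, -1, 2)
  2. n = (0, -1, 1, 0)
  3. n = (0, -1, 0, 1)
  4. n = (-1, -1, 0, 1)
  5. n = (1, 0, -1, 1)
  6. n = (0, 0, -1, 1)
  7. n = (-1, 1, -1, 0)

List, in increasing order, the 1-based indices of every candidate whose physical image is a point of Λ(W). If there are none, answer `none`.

With ζ = e^{iπ/4} the internal vectors are ζ^0,ζ^3,ζ^6,ζ^9.
#1 (0, 1, -1, 2): internal (0.7071, 3.1213); octagon support 3.1213 vs apothem 1.5 → ∉ W
#2 (0, -1, 1, 0): internal (0.7071, -1.7071); octagon support 1.7071 vs apothem 1.5 → ∉ W
#3 (0, -1, 0, 1): internal (1.4142, 0.0000); octagon support 1.4142 vs apothem 1.5 → ∈ W
#4 (-1, -1, 0, 1): internal (0.4142, 0.0000); octagon support 0.4142 vs apothem 1.5 → ∈ W
#5 (1, 0, -1, 1): internal (1.7071, 1.7071); octagon support 2.4142 vs apothem 1.5 → ∉ W
#6 (0, 0, -1, 1): internal (0.7071, 1.7071); octagon support 1.7071 vs apothem 1.5 → ∉ W
#7 (-1, 1, -1, 0): internal (-1.7071, 1.7071); octagon support 2.4142 vs apothem 1.5 → ∉ W

3, 4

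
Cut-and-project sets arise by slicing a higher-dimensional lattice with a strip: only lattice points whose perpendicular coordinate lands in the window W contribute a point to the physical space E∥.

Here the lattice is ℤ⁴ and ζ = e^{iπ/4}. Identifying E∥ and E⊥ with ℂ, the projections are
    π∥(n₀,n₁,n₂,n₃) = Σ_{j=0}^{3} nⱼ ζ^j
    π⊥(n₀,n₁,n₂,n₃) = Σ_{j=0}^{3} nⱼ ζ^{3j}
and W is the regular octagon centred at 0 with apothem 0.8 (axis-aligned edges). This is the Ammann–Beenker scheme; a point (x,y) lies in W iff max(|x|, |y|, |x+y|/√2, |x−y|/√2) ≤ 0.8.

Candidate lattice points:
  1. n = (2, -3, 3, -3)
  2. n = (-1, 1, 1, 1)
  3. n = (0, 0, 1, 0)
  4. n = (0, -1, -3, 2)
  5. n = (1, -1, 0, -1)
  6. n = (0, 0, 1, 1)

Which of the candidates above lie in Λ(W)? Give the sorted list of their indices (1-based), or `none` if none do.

6

π⊥(n) = n₀ + n₁ζ³ + n₂ζ⁶ + n₃ζ⁹ where ζ = e^{iπ/4}.
#1 (2, -3, 3, -3): internal (2.00000, -7.24264); octagon support 7.24264 vs apothem 0.8 → ∉ W
#2 (-1, 1, 1, 1): internal (-1.00000, 0.41421); octagon support 1.00000 vs apothem 0.8 → ∉ W
#3 (0, 0, 1, 0): internal (0.00000, -1.00000); octagon support 1.00000 vs apothem 0.8 → ∉ W
#4 (0, -1, -3, 2): internal (2.12132, 3.70711); octagon support 4.12132 vs apothem 0.8 → ∉ W
#5 (1, -1, 0, -1): internal (1.00000, -1.41421); octagon support 1.70711 vs apothem 0.8 → ∉ W
#6 (0, 0, 1, 1): internal (0.70711, -0.29289); octagon support 0.70711 vs apothem 0.8 → ∈ W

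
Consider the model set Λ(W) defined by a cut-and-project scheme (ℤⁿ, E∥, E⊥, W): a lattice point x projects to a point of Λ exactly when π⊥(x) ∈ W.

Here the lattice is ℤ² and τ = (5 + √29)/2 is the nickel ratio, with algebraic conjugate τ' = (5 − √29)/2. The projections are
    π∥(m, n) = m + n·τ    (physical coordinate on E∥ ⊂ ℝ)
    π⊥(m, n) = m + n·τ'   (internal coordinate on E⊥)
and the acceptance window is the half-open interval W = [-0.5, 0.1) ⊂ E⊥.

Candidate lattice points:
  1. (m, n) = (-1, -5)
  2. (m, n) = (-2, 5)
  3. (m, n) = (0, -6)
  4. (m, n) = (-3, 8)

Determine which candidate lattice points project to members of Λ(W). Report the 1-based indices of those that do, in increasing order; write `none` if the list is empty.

Numerically τ ≈ 5.19258 and τ' = −1/τ ≈ -0.19258.
[1] lift (-1,-5): star map gives -0.03709; window check -0.5 ≤ -0.03709 < 0.1 is true → IN Λ
[2] lift (-2,5): star map gives -2.96291; window check -0.5 ≤ -2.96291 < 0.1 is false → out
[3] lift (0,-6): star map gives 1.15549; window check -0.5 ≤ 1.15549 < 0.1 is false → out
[4] lift (-3,8): star map gives -4.54066; window check -0.5 ≤ -4.54066 < 0.1 is false → out

1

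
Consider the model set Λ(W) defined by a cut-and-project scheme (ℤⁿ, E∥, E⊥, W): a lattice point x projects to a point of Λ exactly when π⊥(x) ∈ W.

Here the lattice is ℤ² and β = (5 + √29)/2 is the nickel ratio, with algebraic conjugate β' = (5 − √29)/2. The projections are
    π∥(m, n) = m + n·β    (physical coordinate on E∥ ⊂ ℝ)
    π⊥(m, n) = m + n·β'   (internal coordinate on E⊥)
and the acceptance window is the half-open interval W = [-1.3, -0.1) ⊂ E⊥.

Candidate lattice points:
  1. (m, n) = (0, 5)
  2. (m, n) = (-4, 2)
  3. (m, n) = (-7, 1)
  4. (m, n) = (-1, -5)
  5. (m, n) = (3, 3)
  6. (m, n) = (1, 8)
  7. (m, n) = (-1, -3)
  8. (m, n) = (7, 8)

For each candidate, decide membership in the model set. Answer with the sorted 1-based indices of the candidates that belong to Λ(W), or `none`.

Numerically β ≈ 5.1926 and β' = −1/β ≈ -0.1926.
candidate 1: (m,n)=(0,5) → π∥ = 0+5·β ≈ 25.9629, π⊥ = 0+5·β' ≈ -0.9629 ∈ [-1.3, -0.1) ⇒ IN Λ
candidate 2: (m,n)=(-4,2) → π∥ = -4+2·β ≈ 6.3852, π⊥ = -4+2·β' ≈ -4.3852 ∉ [-1.3, -0.1) ⇒ out
candidate 3: (m,n)=(-7,1) → π∥ = -7+1·β ≈ -1.8074, π⊥ = -7+1·β' ≈ -7.1926 ∉ [-1.3, -0.1) ⇒ out
candidate 4: (m,n)=(-1,-5) → π∥ = -1-5·β ≈ -26.9629, π⊥ = -1-5·β' ≈ -0.0371 ∉ [-1.3, -0.1) ⇒ out
candidate 5: (m,n)=(3,3) → π∥ = 3+3·β ≈ 18.5777, π⊥ = 3+3·β' ≈ 2.4223 ∉ [-1.3, -0.1) ⇒ out
candidate 6: (m,n)=(1,8) → π∥ = 1+8·β ≈ 42.5407, π⊥ = 1+8·β' ≈ -0.5407 ∈ [-1.3, -0.1) ⇒ IN Λ
candidate 7: (m,n)=(-1,-3) → π∥ = -1-3·β ≈ -16.5777, π⊥ = -1-3·β' ≈ -0.4223 ∈ [-1.3, -0.1) ⇒ IN Λ
candidate 8: (m,n)=(7,8) → π∥ = 7+8·β ≈ 48.5407, π⊥ = 7+8·β' ≈ 5.4593 ∉ [-1.3, -0.1) ⇒ out

1, 6, 7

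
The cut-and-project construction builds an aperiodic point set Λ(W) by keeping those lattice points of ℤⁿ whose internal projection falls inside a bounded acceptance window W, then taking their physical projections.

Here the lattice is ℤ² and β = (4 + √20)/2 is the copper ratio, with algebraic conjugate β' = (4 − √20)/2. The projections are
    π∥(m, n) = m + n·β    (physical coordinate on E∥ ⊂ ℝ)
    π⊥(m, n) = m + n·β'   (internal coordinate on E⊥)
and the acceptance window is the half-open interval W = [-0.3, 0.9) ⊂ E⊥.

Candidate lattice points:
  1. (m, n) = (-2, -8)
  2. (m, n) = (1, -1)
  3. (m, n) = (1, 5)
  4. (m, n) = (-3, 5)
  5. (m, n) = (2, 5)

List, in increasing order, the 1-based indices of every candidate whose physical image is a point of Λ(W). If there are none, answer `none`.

1, 3, 5

Numerically β ≈ 4.23607 and β' = −1/β ≈ -0.23607.
candidate 1: (m,n)=(-2,-8) → π∥ = -2-8·β ≈ -35.88854, π⊥ = -2-8·β' ≈ -0.11146 ∈ [-0.3, 0.9) ⇒ IN Λ
candidate 2: (m,n)=(1,-1) → π∥ = 1-1·β ≈ -3.23607, π⊥ = 1-1·β' ≈ 1.23607 ∉ [-0.3, 0.9) ⇒ out
candidate 3: (m,n)=(1,5) → π∥ = 1+5·β ≈ 22.18034, π⊥ = 1+5·β' ≈ -0.18034 ∈ [-0.3, 0.9) ⇒ IN Λ
candidate 4: (m,n)=(-3,5) → π∥ = -3+5·β ≈ 18.18034, π⊥ = -3+5·β' ≈ -4.18034 ∉ [-0.3, 0.9) ⇒ out
candidate 5: (m,n)=(2,5) → π∥ = 2+5·β ≈ 23.18034, π⊥ = 2+5·β' ≈ 0.81966 ∈ [-0.3, 0.9) ⇒ IN Λ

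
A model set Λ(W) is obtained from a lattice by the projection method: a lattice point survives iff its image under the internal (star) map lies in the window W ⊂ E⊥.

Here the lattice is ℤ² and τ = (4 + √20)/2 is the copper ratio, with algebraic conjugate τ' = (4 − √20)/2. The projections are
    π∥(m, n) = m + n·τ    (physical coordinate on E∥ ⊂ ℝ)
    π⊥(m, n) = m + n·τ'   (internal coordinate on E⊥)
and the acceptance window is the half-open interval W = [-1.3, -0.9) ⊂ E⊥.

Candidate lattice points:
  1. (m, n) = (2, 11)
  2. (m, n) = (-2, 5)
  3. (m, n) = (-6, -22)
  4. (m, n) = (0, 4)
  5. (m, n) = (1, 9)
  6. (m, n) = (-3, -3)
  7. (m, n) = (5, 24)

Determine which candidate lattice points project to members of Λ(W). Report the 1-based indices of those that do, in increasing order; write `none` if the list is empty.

τ' = (4−√20)/2 ≈ -0.236068.
candidate 1: (m,n)=(2,11) → π∥ = 2+11·τ ≈ 48.596748, π⊥ = 2+11·τ' ≈ -0.596748 ∉ [-1.3, -0.9) ⇒ out
candidate 2: (m,n)=(-2,5) → π∥ = -2+5·τ ≈ 19.180340, π⊥ = -2+5·τ' ≈ -3.180340 ∉ [-1.3, -0.9) ⇒ out
candidate 3: (m,n)=(-6,-22) → π∥ = -6-22·τ ≈ -99.193496, π⊥ = -6-22·τ' ≈ -0.806504 ∉ [-1.3, -0.9) ⇒ out
candidate 4: (m,n)=(0,4) → π∥ = 0+4·τ ≈ 16.944272, π⊥ = 0+4·τ' ≈ -0.944272 ∈ [-1.3, -0.9) ⇒ IN Λ
candidate 5: (m,n)=(1,9) → π∥ = 1+9·τ ≈ 39.124612, π⊥ = 1+9·τ' ≈ -1.124612 ∈ [-1.3, -0.9) ⇒ IN Λ
candidate 6: (m,n)=(-3,-3) → π∥ = -3-3·τ ≈ -15.708204, π⊥ = -3-3·τ' ≈ -2.291796 ∉ [-1.3, -0.9) ⇒ out
candidate 7: (m,n)=(5,24) → π∥ = 5+24·τ ≈ 106.665631, π⊥ = 5+24·τ' ≈ -0.665631 ∉ [-1.3, -0.9) ⇒ out

4, 5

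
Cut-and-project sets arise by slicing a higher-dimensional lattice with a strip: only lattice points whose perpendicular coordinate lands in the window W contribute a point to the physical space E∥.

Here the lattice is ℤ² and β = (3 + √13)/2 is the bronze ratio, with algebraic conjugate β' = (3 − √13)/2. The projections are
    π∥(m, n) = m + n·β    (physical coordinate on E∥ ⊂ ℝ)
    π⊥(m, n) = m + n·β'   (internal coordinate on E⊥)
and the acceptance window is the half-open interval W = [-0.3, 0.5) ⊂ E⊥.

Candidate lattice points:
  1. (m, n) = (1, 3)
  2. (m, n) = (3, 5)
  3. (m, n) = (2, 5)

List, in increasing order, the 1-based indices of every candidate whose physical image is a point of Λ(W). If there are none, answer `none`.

β' = (3−√13)/2 ≈ -0.302776.
#1 (1,3): internal coord 1 + (3)·β' = +0.091673; +0.091673 ∈ [-0.3, 0.5) → IN Λ
#2 (3,5): internal coord 3 + (5)·β' = +1.486122; +1.486122 ∉ [-0.3, 0.5) → out
#3 (2,5): internal coord 2 + (5)·β' = +0.486122; +0.486122 ∈ [-0.3, 0.5) → IN Λ

1, 3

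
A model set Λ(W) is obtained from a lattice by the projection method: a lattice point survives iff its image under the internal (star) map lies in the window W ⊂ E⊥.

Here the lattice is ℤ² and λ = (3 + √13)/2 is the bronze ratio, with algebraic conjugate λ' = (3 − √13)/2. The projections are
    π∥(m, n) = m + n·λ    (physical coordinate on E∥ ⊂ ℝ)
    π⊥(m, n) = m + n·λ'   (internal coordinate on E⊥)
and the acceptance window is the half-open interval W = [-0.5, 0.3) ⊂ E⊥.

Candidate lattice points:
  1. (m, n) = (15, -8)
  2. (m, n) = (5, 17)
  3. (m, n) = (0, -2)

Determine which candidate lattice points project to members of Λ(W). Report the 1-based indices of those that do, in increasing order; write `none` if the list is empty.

2

Numerically λ ≈ 3.302776 and λ' = −1/λ ≈ -0.302776.
[1] lift (15,-8): star map gives 17.422205; window check -0.5 ≤ 17.422205 < 0.3 is false → out
[2] lift (5,17): star map gives -0.147186; window check -0.5 ≤ -0.147186 < 0.3 is true → IN Λ
[3] lift (0,-2): star map gives 0.605551; window check -0.5 ≤ 0.605551 < 0.3 is false → out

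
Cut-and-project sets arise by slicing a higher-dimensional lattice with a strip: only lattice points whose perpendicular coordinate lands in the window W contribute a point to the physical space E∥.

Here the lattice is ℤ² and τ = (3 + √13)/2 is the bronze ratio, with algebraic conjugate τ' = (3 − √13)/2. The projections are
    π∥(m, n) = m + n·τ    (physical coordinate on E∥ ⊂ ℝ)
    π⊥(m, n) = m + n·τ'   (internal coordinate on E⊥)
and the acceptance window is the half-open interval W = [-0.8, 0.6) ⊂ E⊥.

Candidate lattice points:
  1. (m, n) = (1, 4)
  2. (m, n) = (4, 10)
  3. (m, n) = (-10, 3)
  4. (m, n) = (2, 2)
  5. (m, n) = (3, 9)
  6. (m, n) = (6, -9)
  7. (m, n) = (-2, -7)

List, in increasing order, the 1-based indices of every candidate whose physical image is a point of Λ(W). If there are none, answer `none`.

1, 5, 7

τ' = (3−√13)/2 ≈ -0.3028.
#1 (1,4): internal coord 1 + (4)·τ' = -0.2111; -0.2111 ∈ [-0.8, 0.6) → IN Λ
#2 (4,10): internal coord 4 + (10)·τ' = +0.9722; +0.9722 ∉ [-0.8, 0.6) → out
#3 (-10,3): internal coord -10 + (3)·τ' = -10.9083; -10.9083 ∉ [-0.8, 0.6) → out
#4 (2,2): internal coord 2 + (2)·τ' = +1.3944; +1.3944 ∉ [-0.8, 0.6) → out
#5 (3,9): internal coord 3 + (9)·τ' = +0.2750; +0.2750 ∈ [-0.8, 0.6) → IN Λ
#6 (6,-9): internal coord 6 + (-9)·τ' = +8.7250; +8.7250 ∉ [-0.8, 0.6) → out
#7 (-2,-7): internal coord -2 + (-7)·τ' = +0.1194; +0.1194 ∈ [-0.8, 0.6) → IN Λ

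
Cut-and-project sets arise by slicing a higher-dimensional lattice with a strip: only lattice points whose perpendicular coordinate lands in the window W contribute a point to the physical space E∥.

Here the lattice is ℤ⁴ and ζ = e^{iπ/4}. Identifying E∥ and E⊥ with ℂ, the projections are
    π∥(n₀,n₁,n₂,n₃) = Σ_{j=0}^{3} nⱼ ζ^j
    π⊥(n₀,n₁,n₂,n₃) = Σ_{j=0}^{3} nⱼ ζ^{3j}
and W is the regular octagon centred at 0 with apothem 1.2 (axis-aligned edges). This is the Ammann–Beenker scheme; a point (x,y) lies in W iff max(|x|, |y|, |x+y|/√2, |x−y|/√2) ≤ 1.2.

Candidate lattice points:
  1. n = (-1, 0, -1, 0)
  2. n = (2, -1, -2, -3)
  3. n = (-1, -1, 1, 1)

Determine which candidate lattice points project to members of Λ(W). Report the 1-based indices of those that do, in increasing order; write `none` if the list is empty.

2, 3

π⊥(n) = n₀ + n₁ζ³ + n₂ζ⁶ + n₃ζ⁹ where ζ = e^{iπ/4}.
candidate 1: n = (-1, 0, -1, 0) → π⊥ ≈ (-1.00000, +1.00000); max(|x|,|y|,|x±y|/√2) = 1.41421 > 1.2 ⇒ ∉ W
candidate 2: n = (2, -1, -2, -3) → π⊥ ≈ (+0.58579, -0.82843); max(|x|,|y|,|x±y|/√2) = 1.00000 ≤ 1.2 ⇒ ∈ W
candidate 3: n = (-1, -1, 1, 1) → π⊥ ≈ (+0.41421, -1.00000); max(|x|,|y|,|x±y|/√2) = 1.00000 ≤ 1.2 ⇒ ∈ W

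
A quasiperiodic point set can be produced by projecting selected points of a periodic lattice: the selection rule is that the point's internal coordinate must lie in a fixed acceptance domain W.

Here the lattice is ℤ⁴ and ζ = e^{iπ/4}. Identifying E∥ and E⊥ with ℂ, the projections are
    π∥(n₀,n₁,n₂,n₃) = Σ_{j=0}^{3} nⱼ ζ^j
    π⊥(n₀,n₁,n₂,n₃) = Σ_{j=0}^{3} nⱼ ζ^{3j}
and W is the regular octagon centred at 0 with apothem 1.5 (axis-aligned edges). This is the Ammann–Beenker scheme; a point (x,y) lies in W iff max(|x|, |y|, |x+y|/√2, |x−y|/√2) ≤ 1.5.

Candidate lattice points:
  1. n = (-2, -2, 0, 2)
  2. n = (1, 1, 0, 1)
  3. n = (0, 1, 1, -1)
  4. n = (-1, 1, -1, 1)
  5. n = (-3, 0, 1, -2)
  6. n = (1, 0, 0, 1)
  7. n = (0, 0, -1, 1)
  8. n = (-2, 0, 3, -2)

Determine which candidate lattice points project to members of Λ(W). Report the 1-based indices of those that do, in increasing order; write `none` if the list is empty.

1

With ζ = e^{iπ/4} the internal vectors are ζ^0,ζ^3,ζ^6,ζ^9.
candidate 1: n = (-2, -2, 0, 2) → π⊥ ≈ (+0.8284, +0.0000); max(|x|,|y|,|x±y|/√2) = 0.8284 ≤ 1.5 ⇒ ∈ W
candidate 2: n = (1, 1, 0, 1) → π⊥ ≈ (+1.0000, +1.4142); max(|x|,|y|,|x±y|/√2) = 1.7071 > 1.5 ⇒ ∉ W
candidate 3: n = (0, 1, 1, -1) → π⊥ ≈ (-1.4142, -1.0000); max(|x|,|y|,|x±y|/√2) = 1.7071 > 1.5 ⇒ ∉ W
candidate 4: n = (-1, 1, -1, 1) → π⊥ ≈ (-1.0000, +2.4142); max(|x|,|y|,|x±y|/√2) = 2.4142 > 1.5 ⇒ ∉ W
candidate 5: n = (-3, 0, 1, -2) → π⊥ ≈ (-4.4142, -2.4142); max(|x|,|y|,|x±y|/√2) = 4.8284 > 1.5 ⇒ ∉ W
candidate 6: n = (1, 0, 0, 1) → π⊥ ≈ (+1.7071, +0.7071); max(|x|,|y|,|x±y|/√2) = 1.7071 > 1.5 ⇒ ∉ W
candidate 7: n = (0, 0, -1, 1) → π⊥ ≈ (+0.7071, +1.7071); max(|x|,|y|,|x±y|/√2) = 1.7071 > 1.5 ⇒ ∉ W
candidate 8: n = (-2, 0, 3, -2) → π⊥ ≈ (-3.4142, -4.4142); max(|x|,|y|,|x±y|/√2) = 5.5355 > 1.5 ⇒ ∉ W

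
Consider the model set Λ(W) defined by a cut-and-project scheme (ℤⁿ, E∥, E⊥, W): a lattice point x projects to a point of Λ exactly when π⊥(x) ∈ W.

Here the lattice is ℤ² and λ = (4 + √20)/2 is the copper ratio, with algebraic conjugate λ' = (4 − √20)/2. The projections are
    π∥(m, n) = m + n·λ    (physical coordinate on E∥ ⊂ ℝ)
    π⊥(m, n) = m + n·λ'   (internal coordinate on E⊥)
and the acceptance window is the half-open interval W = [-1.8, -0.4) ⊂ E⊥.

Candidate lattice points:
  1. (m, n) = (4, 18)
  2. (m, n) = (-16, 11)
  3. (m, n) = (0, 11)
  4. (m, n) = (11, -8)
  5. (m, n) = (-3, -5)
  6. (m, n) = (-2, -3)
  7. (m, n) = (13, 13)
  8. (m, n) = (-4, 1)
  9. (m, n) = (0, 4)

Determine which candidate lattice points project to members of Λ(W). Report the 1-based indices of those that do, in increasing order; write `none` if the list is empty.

Numerically λ ≈ 4.236068 and λ' = −1/λ ≈ -0.236068.
[1] lift (4,18): star map gives -0.249224; window check -1.8 ≤ -0.249224 < -0.4 is false → out
[2] lift (-16,11): star map gives -18.596748; window check -1.8 ≤ -18.596748 < -0.4 is false → out
[3] lift (0,11): star map gives -2.596748; window check -1.8 ≤ -2.596748 < -0.4 is false → out
[4] lift (11,-8): star map gives 12.888544; window check -1.8 ≤ 12.888544 < -0.4 is false → out
[5] lift (-3,-5): star map gives -1.819660; window check -1.8 ≤ -1.819660 < -0.4 is false → out
[6] lift (-2,-3): star map gives -1.291796; window check -1.8 ≤ -1.291796 < -0.4 is true → IN Λ
[7] lift (13,13): star map gives 9.931116; window check -1.8 ≤ 9.931116 < -0.4 is false → out
[8] lift (-4,1): star map gives -4.236068; window check -1.8 ≤ -4.236068 < -0.4 is false → out
[9] lift (0,4): star map gives -0.944272; window check -1.8 ≤ -0.944272 < -0.4 is true → IN Λ

6, 9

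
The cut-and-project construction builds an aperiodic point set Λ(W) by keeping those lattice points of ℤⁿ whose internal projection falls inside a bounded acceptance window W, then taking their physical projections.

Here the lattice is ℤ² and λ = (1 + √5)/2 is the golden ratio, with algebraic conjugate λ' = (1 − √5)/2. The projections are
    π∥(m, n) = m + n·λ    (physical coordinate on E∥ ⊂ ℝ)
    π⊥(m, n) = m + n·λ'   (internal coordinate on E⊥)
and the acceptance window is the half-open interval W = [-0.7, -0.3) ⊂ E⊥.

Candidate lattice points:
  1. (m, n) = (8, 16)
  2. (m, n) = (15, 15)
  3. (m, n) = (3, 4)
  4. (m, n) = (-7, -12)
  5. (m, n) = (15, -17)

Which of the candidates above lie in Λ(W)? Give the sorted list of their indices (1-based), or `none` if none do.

none

Numerically λ ≈ 1.6180 and λ' = −1/λ ≈ -0.6180.
[1] lift (8,16): star map gives -1.8885; window check -0.7 ≤ -1.8885 < -0.3 is false → out
[2] lift (15,15): star map gives 5.7295; window check -0.7 ≤ 5.7295 < -0.3 is false → out
[3] lift (3,4): star map gives 0.5279; window check -0.7 ≤ 0.5279 < -0.3 is false → out
[4] lift (-7,-12): star map gives 0.4164; window check -0.7 ≤ 0.4164 < -0.3 is false → out
[5] lift (15,-17): star map gives 25.5066; window check -0.7 ≤ 25.5066 < -0.3 is false → out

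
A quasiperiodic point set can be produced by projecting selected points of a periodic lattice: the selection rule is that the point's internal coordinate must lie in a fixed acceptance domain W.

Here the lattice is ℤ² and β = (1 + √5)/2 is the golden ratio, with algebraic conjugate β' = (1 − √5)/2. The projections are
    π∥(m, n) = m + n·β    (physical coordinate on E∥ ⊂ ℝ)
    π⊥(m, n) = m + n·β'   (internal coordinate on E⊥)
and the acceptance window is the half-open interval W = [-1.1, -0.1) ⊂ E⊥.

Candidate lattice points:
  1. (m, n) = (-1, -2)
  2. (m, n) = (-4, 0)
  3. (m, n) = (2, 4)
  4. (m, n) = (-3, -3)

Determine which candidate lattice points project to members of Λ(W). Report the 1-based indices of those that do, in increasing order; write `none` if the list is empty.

3

Numerically β ≈ 1.618034 and β' = −1/β ≈ -0.618034.
#1 (-1,-2): internal coord -1 + (-2)·β' = +0.236068; +0.236068 ∉ [-1.1, -0.1) → out
#2 (-4,0): internal coord -4 + (0)·β' = -4.000000; -4.000000 ∉ [-1.1, -0.1) → out
#3 (2,4): internal coord 2 + (4)·β' = -0.472136; -0.472136 ∈ [-1.1, -0.1) → IN Λ
#4 (-3,-3): internal coord -3 + (-3)·β' = -1.145898; -1.145898 ∉ [-1.1, -0.1) → out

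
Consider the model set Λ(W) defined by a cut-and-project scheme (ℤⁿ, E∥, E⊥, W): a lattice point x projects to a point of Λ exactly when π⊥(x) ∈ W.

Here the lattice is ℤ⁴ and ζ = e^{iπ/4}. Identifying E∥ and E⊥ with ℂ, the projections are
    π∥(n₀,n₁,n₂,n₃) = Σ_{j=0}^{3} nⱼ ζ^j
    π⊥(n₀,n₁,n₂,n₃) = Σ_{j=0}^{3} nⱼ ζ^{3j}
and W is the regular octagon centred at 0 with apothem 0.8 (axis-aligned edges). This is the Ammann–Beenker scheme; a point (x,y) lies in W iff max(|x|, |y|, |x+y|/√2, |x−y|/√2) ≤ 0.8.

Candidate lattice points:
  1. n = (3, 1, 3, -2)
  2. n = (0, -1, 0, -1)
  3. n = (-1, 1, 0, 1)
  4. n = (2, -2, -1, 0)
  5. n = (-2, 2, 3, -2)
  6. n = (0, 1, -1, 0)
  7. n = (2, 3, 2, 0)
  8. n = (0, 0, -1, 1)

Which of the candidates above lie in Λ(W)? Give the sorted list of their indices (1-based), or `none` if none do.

7

Internal map: ζ^{3j} for j=0..3 gives (1,0), (−√2/2,√2/2), (0,−1), (√2/2,√2/2).
candidate 1: n = (3, 1, 3, -2) → π⊥ ≈ (+0.878680, -3.707107); max(|x|,|y|,|x±y|/√2) = 3.707107 > 0.8 ⇒ ∉ W
candidate 2: n = (0, -1, 0, -1) → π⊥ ≈ (+0.000000, -1.414214); max(|x|,|y|,|x±y|/√2) = 1.414214 > 0.8 ⇒ ∉ W
candidate 3: n = (-1, 1, 0, 1) → π⊥ ≈ (-1.000000, +1.414214); max(|x|,|y|,|x±y|/√2) = 1.707107 > 0.8 ⇒ ∉ W
candidate 4: n = (2, -2, -1, 0) → π⊥ ≈ (+3.414214, -0.414214); max(|x|,|y|,|x±y|/√2) = 3.414214 > 0.8 ⇒ ∉ W
candidate 5: n = (-2, 2, 3, -2) → π⊥ ≈ (-4.828427, -3.000000); max(|x|,|y|,|x±y|/√2) = 5.535534 > 0.8 ⇒ ∉ W
candidate 6: n = (0, 1, -1, 0) → π⊥ ≈ (-0.707107, +1.707107); max(|x|,|y|,|x±y|/√2) = 1.707107 > 0.8 ⇒ ∉ W
candidate 7: n = (2, 3, 2, 0) → π⊥ ≈ (-0.121320, +0.121320); max(|x|,|y|,|x±y|/√2) = 0.171573 ≤ 0.8 ⇒ ∈ W
candidate 8: n = (0, 0, -1, 1) → π⊥ ≈ (+0.707107, +1.707107); max(|x|,|y|,|x±y|/√2) = 1.707107 > 0.8 ⇒ ∉ W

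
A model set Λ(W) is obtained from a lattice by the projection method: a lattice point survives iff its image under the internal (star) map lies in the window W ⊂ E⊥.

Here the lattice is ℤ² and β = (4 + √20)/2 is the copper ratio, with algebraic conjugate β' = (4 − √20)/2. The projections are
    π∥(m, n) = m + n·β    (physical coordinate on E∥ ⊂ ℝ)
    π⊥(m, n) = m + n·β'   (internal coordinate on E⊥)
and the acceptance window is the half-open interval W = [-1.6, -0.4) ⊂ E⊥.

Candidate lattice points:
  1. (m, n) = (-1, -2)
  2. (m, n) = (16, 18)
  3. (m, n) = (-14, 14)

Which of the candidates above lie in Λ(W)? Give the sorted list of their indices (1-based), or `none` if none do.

Compute β' = (4−√20)/2 = -0.23607, so π⊥(m,n) = m -0.23607·n.
[1] lift (-1,-2): star map gives -0.52786; window check -1.6 ≤ -0.52786 < -0.4 is true → IN Λ
[2] lift (16,18): star map gives 11.75078; window check -1.6 ≤ 11.75078 < -0.4 is false → out
[3] lift (-14,14): star map gives -17.30495; window check -1.6 ≤ -17.30495 < -0.4 is false → out

1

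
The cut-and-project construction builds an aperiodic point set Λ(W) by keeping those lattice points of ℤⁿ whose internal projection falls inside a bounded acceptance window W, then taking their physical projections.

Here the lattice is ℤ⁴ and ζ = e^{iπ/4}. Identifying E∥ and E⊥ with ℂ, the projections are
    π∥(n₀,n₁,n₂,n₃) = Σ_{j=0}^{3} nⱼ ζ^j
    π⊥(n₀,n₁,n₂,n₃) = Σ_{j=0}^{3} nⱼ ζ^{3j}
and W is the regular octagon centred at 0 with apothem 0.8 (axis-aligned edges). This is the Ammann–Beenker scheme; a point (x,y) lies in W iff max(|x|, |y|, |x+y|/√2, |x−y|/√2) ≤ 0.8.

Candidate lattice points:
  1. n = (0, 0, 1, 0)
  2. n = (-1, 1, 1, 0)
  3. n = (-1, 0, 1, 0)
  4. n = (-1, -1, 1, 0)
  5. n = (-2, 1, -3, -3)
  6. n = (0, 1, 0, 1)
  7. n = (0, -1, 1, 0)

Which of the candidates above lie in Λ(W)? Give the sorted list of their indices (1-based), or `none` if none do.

Internal map: ζ^{3j} for j=0..3 gives (1,0), (−√2/2,√2/2), (0,−1), (√2/2,√2/2).
#1 (0, 0, 1, 0): internal (0.00000, -1.00000); octagon support 1.00000 vs apothem 0.8 → ∉ W
#2 (-1, 1, 1, 0): internal (-1.70711, -0.29289); octagon support 1.70711 vs apothem 0.8 → ∉ W
#3 (-1, 0, 1, 0): internal (-1.00000, -1.00000); octagon support 1.41421 vs apothem 0.8 → ∉ W
#4 (-1, -1, 1, 0): internal (-0.29289, -1.70711); octagon support 1.70711 vs apothem 0.8 → ∉ W
#5 (-2, 1, -3, -3): internal (-4.82843, 1.58579); octagon support 4.82843 vs apothem 0.8 → ∉ W
#6 (0, 1, 0, 1): internal (0.00000, 1.41421); octagon support 1.41421 vs apothem 0.8 → ∉ W
#7 (0, -1, 1, 0): internal (0.70711, -1.70711); octagon support 1.70711 vs apothem 0.8 → ∉ W

none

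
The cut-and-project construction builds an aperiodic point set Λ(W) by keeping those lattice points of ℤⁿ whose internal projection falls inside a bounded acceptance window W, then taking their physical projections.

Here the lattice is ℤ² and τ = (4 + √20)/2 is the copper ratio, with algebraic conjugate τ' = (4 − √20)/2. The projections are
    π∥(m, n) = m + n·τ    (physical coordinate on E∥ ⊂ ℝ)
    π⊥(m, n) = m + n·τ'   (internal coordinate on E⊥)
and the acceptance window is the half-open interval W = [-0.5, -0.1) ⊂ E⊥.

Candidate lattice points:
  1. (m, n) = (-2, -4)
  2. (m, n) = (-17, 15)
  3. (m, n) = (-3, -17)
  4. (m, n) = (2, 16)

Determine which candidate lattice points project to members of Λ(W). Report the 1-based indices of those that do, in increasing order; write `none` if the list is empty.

τ' = (4−√20)/2 ≈ -0.2361.
[1] lift (-2,-4): star map gives -1.0557; window check -0.5 ≤ -1.0557 < -0.1 is false → out
[2] lift (-17,15): star map gives -20.5410; window check -0.5 ≤ -20.5410 < -0.1 is false → out
[3] lift (-3,-17): star map gives 1.0132; window check -0.5 ≤ 1.0132 < -0.1 is false → out
[4] lift (2,16): star map gives -1.7771; window check -0.5 ≤ -1.7771 < -0.1 is false → out

none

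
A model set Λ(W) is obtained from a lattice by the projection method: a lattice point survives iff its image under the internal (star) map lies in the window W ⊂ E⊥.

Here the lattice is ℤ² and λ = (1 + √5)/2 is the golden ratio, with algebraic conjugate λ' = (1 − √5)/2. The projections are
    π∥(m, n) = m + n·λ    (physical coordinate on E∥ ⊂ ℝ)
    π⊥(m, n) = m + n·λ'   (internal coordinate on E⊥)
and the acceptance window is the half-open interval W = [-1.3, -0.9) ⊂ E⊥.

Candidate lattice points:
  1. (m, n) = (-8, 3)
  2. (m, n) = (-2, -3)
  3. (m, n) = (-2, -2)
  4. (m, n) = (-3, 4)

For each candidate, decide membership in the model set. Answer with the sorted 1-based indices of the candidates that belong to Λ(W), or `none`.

λ' = (1−√5)/2 ≈ -0.618034.
candidate 1: (m,n)=(-8,3) → π∥ = -8+3·λ ≈ -3.145898, π⊥ = -8+3·λ' ≈ -9.854102 ∉ [-1.3, -0.9) ⇒ out
candidate 2: (m,n)=(-2,-3) → π∥ = -2-3·λ ≈ -6.854102, π⊥ = -2-3·λ' ≈ -0.145898 ∉ [-1.3, -0.9) ⇒ out
candidate 3: (m,n)=(-2,-2) → π∥ = -2-2·λ ≈ -5.236068, π⊥ = -2-2·λ' ≈ -0.763932 ∉ [-1.3, -0.9) ⇒ out
candidate 4: (m,n)=(-3,4) → π∥ = -3+4·λ ≈ 3.472136, π⊥ = -3+4·λ' ≈ -5.472136 ∉ [-1.3, -0.9) ⇒ out

none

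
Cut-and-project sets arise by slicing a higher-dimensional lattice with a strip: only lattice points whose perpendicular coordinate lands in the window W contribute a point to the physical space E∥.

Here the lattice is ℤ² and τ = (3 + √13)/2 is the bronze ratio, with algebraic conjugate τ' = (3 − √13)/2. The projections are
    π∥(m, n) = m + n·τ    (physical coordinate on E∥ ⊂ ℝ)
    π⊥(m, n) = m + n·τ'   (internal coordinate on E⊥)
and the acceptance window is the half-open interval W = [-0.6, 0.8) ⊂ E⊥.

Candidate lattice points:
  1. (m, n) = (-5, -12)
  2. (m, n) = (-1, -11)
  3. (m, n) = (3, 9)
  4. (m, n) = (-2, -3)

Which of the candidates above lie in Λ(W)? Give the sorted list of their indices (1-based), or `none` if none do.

3

τ' = (3−√13)/2 ≈ -0.302776.
#1 (-5,-12): internal coord -5 + (-12)·τ' = -1.366692; -1.366692 ∉ [-0.6, 0.8) → out
#2 (-1,-11): internal coord -1 + (-11)·τ' = +2.330532; +2.330532 ∉ [-0.6, 0.8) → out
#3 (3,9): internal coord 3 + (9)·τ' = +0.275019; +0.275019 ∈ [-0.6, 0.8) → IN Λ
#4 (-2,-3): internal coord -2 + (-3)·τ' = -1.091673; -1.091673 ∉ [-0.6, 0.8) → out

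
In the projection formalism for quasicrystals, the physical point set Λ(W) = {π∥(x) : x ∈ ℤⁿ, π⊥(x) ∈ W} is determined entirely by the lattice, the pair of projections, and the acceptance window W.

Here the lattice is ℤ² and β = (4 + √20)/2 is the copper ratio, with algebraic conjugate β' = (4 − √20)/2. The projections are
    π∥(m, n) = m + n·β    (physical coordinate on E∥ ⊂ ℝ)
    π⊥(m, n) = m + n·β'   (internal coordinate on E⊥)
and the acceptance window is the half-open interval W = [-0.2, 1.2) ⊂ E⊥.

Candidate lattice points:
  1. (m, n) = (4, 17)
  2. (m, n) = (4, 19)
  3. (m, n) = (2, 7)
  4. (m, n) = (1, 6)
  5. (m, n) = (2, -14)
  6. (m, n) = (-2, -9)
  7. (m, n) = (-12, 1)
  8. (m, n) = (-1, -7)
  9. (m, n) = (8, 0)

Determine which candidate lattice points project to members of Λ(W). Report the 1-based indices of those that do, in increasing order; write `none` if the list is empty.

1, 3, 6, 8

β' = (4−√20)/2 ≈ -0.236068.
[1] lift (4,17): star map gives -0.013156; window check -0.2 ≤ -0.013156 < 1.2 is true → IN Λ
[2] lift (4,19): star map gives -0.485292; window check -0.2 ≤ -0.485292 < 1.2 is false → out
[3] lift (2,7): star map gives 0.347524; window check -0.2 ≤ 0.347524 < 1.2 is true → IN Λ
[4] lift (1,6): star map gives -0.416408; window check -0.2 ≤ -0.416408 < 1.2 is false → out
[5] lift (2,-14): star map gives 5.304952; window check -0.2 ≤ 5.304952 < 1.2 is false → out
[6] lift (-2,-9): star map gives 0.124612; window check -0.2 ≤ 0.124612 < 1.2 is true → IN Λ
[7] lift (-12,1): star map gives -12.236068; window check -0.2 ≤ -12.236068 < 1.2 is false → out
[8] lift (-1,-7): star map gives 0.652476; window check -0.2 ≤ 0.652476 < 1.2 is true → IN Λ
[9] lift (8,0): star map gives 8.000000; window check -0.2 ≤ 8.000000 < 1.2 is false → out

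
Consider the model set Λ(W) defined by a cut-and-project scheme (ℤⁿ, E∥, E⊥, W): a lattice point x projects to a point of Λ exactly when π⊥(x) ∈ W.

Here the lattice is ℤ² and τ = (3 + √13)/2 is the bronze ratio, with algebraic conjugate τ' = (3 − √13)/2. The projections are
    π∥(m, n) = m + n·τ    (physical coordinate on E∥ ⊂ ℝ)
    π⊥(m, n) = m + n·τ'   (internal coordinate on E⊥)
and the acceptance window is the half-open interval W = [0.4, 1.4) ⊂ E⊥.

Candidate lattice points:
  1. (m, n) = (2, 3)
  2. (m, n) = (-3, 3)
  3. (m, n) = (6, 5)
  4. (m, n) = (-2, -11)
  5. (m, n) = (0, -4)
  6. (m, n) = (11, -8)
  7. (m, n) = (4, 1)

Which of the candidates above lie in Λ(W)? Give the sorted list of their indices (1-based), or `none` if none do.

τ' = (3−√13)/2 ≈ -0.30278.
candidate 1: (m,n)=(2,3) → π∥ = 2+3·τ ≈ 11.90833, π⊥ = 2+3·τ' ≈ 1.09167 ∈ [0.4, 1.4) ⇒ IN Λ
candidate 2: (m,n)=(-3,3) → π∥ = -3+3·τ ≈ 6.90833, π⊥ = -3+3·τ' ≈ -3.90833 ∉ [0.4, 1.4) ⇒ out
candidate 3: (m,n)=(6,5) → π∥ = 6+5·τ ≈ 22.51388, π⊥ = 6+5·τ' ≈ 4.48612 ∉ [0.4, 1.4) ⇒ out
candidate 4: (m,n)=(-2,-11) → π∥ = -2-11·τ ≈ -38.33053, π⊥ = -2-11·τ' ≈ 1.33053 ∈ [0.4, 1.4) ⇒ IN Λ
candidate 5: (m,n)=(0,-4) → π∥ = 0-4·τ ≈ -13.21110, π⊥ = 0-4·τ' ≈ 1.21110 ∈ [0.4, 1.4) ⇒ IN Λ
candidate 6: (m,n)=(11,-8) → π∥ = 11-8·τ ≈ -15.42221, π⊥ = 11-8·τ' ≈ 13.42221 ∉ [0.4, 1.4) ⇒ out
candidate 7: (m,n)=(4,1) → π∥ = 4+1·τ ≈ 7.30278, π⊥ = 4+1·τ' ≈ 3.69722 ∉ [0.4, 1.4) ⇒ out

1, 4, 5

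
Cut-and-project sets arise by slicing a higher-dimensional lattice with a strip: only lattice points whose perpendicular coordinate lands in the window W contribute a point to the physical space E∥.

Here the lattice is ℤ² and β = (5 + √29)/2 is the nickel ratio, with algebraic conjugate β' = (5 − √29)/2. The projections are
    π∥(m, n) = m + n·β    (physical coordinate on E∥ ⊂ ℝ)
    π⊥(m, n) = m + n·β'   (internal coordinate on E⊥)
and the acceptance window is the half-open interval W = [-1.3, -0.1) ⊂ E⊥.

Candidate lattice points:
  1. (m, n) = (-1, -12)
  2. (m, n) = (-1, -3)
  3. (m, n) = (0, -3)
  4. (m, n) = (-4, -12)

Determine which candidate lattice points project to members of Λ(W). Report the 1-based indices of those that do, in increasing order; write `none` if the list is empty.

Compute β' = (5−√29)/2 = -0.1926, so π⊥(m,n) = m -0.1926·n.
[1] lift (-1,-12): star map gives 1.3110; window check -1.3 ≤ 1.3110 < -0.1 is false → out
[2] lift (-1,-3): star map gives -0.4223; window check -1.3 ≤ -0.4223 < -0.1 is true → IN Λ
[3] lift (0,-3): star map gives 0.5777; window check -1.3 ≤ 0.5777 < -0.1 is false → out
[4] lift (-4,-12): star map gives -1.6890; window check -1.3 ≤ -1.6890 < -0.1 is false → out

2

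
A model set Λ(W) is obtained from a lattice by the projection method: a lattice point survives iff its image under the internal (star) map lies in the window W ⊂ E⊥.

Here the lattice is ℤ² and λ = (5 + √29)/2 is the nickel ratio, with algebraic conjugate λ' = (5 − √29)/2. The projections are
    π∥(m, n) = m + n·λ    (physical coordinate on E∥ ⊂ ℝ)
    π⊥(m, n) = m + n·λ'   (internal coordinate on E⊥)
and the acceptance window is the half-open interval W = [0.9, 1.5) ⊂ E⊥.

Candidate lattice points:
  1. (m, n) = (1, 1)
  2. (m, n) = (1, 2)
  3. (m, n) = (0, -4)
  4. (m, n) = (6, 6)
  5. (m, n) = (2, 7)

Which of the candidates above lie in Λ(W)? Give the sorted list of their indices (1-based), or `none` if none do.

λ' = (5−√29)/2 ≈ -0.19258.
[1] lift (1,1): star map gives 0.80742; window check 0.9 ≤ 0.80742 < 1.5 is false → out
[2] lift (1,2): star map gives 0.61484; window check 0.9 ≤ 0.61484 < 1.5 is false → out
[3] lift (0,-4): star map gives 0.77033; window check 0.9 ≤ 0.77033 < 1.5 is false → out
[4] lift (6,6): star map gives 4.84451; window check 0.9 ≤ 4.84451 < 1.5 is false → out
[5] lift (2,7): star map gives 0.65192; window check 0.9 ≤ 0.65192 < 1.5 is false → out

none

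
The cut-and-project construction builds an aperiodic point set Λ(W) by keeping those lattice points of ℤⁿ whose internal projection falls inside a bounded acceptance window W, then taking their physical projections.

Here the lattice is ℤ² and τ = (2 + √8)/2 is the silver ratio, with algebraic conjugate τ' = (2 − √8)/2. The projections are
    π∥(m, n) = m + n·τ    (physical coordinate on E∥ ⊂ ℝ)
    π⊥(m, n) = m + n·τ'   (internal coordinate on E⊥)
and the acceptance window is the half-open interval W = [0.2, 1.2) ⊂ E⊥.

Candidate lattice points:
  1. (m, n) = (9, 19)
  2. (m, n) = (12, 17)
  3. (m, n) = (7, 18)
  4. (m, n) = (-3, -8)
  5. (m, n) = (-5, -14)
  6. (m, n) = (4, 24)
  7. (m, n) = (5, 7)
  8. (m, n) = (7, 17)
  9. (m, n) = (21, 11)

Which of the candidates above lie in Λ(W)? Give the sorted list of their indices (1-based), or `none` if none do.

1, 4, 5

Compute τ' = (2−√8)/2 = -0.41421, so π⊥(m,n) = m -0.41421·n.
#1 (9,19): internal coord 9 + (19)·τ' = +1.12994; +1.12994 ∈ [0.2, 1.2) → IN Λ
#2 (12,17): internal coord 12 + (17)·τ' = +4.95837; +4.95837 ∉ [0.2, 1.2) → out
#3 (7,18): internal coord 7 + (18)·τ' = -0.45584; -0.45584 ∉ [0.2, 1.2) → out
#4 (-3,-8): internal coord -3 + (-8)·τ' = +0.31371; +0.31371 ∈ [0.2, 1.2) → IN Λ
#5 (-5,-14): internal coord -5 + (-14)·τ' = +0.79899; +0.79899 ∈ [0.2, 1.2) → IN Λ
#6 (4,24): internal coord 4 + (24)·τ' = -5.94113; -5.94113 ∉ [0.2, 1.2) → out
#7 (5,7): internal coord 5 + (7)·τ' = +2.10051; +2.10051 ∉ [0.2, 1.2) → out
#8 (7,17): internal coord 7 + (17)·τ' = -0.04163; -0.04163 ∉ [0.2, 1.2) → out
#9 (21,11): internal coord 21 + (11)·τ' = +16.44365; +16.44365 ∉ [0.2, 1.2) → out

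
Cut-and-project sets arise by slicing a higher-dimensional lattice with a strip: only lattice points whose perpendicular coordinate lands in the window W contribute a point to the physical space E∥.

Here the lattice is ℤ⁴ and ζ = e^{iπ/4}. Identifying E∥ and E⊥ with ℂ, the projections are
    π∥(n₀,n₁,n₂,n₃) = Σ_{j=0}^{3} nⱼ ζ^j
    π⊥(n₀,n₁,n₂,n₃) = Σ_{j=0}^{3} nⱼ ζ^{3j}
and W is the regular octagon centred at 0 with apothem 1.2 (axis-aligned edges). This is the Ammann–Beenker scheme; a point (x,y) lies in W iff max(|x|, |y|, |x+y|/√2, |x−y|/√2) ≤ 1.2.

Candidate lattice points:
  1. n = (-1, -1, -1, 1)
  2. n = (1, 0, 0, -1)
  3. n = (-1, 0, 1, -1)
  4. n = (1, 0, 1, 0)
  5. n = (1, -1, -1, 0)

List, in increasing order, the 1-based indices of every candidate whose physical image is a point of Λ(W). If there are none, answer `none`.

Internal map: ζ^{3j} for j=0..3 gives (1,0), (−√2/2,√2/2), (0,−1), (√2/2,√2/2).
#1 (-1, -1, -1, 1): internal (0.4142, 1.0000); octagon support 1.0000 vs apothem 1.2 → ∈ W
#2 (1, 0, 0, -1): internal (0.2929, -0.7071); octagon support 0.7071 vs apothem 1.2 → ∈ W
#3 (-1, 0, 1, -1): internal (-1.7071, -1.7071); octagon support 2.4142 vs apothem 1.2 → ∉ W
#4 (1, 0, 1, 0): internal (1.0000, -1.0000); octagon support 1.4142 vs apothem 1.2 → ∉ W
#5 (1, -1, -1, 0): internal (1.7071, 0.2929); octagon support 1.7071 vs apothem 1.2 → ∉ W

1, 2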